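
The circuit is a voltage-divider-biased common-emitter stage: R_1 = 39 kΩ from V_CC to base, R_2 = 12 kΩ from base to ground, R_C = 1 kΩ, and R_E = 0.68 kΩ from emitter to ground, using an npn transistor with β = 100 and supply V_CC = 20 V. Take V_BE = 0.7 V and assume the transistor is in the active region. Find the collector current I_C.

Thevenize the base divider: V_Th = V_CC·R_2/(R_1+R_2) = 20×12/51 = 4.71 V, R_Th = R_1‖R_2 = 9.18 kΩ.
Base-emitter loop: V_Th = I_B·R_Th + V_BE + (β+1)I_B·R_E, so I_B = (4.71 − 0.7) / (9.18 + 101×0.68) = 0.0515 mA.
I_C = β·I_B = 100×0.0515 = 5.15 mA, and I_E = (β+1)I_B = 5.2 mA.
V_CE = V_CC − I_C·R_C − I_E·R_E = 20 − 5.15×1 − 5.2×0.68 = 11.3 V.
V_CE = 11.3 V > 0.2 V confirms active-region operation.

I_C ≈ 5.1 mA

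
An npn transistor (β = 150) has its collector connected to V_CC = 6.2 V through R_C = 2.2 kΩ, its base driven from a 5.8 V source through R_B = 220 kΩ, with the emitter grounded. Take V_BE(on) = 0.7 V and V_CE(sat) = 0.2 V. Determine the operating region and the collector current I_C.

Assume active: I_B = (5.8 − 0.7)/220 = 0.0232 mA, giving I_C = β·I_B = 3.48 mA.
But then V_CE = 6.2 − 3.48×2.2 = -1.45 V < V_CE(sat) = 0.2 V — impossible in the active region.
So the transistor is saturated. With V_CE = 0.2 V, I_C = (V_CC − 0.2)/R_C = 6/2.2 = 2.73 mA.
Check: β·I_B = 3.48 mA > I_C = 2.73 mA, confirming saturation.

saturation; I_C ≈ 2.7 mA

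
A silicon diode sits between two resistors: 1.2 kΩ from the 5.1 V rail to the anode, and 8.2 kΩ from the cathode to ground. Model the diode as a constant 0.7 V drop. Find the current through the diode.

I ≈ 0.47 mA

The two resistors are in series with the diode, so KVL gives 5.1 = I·1.2 + 0.7 + I·8.2.
I = (5.1 − 0.7) / (1.2 + 8.2) kΩ = 4.4 / 9.4 = 0.468 mA.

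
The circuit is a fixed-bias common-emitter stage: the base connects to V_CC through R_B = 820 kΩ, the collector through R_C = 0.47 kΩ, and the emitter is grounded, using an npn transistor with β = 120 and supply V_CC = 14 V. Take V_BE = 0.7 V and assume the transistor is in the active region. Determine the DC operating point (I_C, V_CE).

I_C ≈ 1.9 mA, V_CE ≈ 13 V

Base loop: V_CC = I_B·R_B + V_BE, so I_B = (14 − 0.7)/820 kΩ = 0.0162 mA.
In the active region I_C = β·I_B = 120 × 0.0162 = 1.95 mA.
Collector loop: V_CE = V_CC − I_C·R_C = 14 − 1.95×0.47 = 13.1 V.
Since V_CE = 13.1 V > V_CE(sat) ≈ 0.2 V, the transistor is in the active region as assumed.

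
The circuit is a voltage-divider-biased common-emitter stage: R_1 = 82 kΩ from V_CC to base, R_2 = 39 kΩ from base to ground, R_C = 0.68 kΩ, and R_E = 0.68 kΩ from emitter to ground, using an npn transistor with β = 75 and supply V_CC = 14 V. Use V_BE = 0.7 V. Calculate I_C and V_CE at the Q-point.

I_C ≈ 3.7 mA, V_CE ≈ 9 V

Thevenize the base divider: V_Th = V_CC·R_2/(R_1+R_2) = 14×39/121 = 4.51 V, R_Th = R_1‖R_2 = 26.4 kΩ.
Base-emitter loop: V_Th = I_B·R_Th + V_BE + (β+1)I_B·R_E, so I_B = (4.51 − 0.7) / (26.4 + 76×0.68) = 0.0488 mA.
I_C = β·I_B = 75×0.0488 = 3.66 mA, and I_E = (β+1)I_B = 3.71 mA.
V_CE = V_CC − I_C·R_C − I_E·R_E = 14 − 3.66×0.68 − 3.71×0.68 = 8.99 V.
V_CE = 8.99 V > 0.2 V confirms active-region operation.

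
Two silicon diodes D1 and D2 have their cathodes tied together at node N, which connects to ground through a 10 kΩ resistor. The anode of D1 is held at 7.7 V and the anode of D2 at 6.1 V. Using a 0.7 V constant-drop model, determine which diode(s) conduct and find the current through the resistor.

Assume both conduct. Then node N would need to be at both 7.7−0.7 = 7 V and 6.1−0.7 = 5.4 V, which is impossible.
Assume only D1 conducts: V_N = 7.7 − 0.7 = 7 V, so I_R = 7/10 = 0.7 mA.
Check D2: its anode-to-cathode voltage is 6.1 − 7 = -0.9 V < 0.7 V, so it is off. The assumption is consistent.

Only D1 conducts; I_R ≈ 0.7 mA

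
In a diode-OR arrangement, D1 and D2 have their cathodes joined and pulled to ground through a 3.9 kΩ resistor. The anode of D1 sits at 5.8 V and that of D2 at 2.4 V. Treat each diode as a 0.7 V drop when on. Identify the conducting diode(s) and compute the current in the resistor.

Assume both conduct. Then node N would need to be at both 5.8−0.7 = 5.1 V and 2.4−0.7 = 1.7 V, which is impossible.
Assume only D1 conducts: V_N = 5.8 − 0.7 = 5.1 V, so I_R = 5.1/3.9 = 1.31 mA.
Check D2: its anode-to-cathode voltage is 2.4 − 5.1 = -2.7 V < 0.7 V, so it is off. The assumption is consistent.

Only D1 conducts; I_R ≈ 1.3 mA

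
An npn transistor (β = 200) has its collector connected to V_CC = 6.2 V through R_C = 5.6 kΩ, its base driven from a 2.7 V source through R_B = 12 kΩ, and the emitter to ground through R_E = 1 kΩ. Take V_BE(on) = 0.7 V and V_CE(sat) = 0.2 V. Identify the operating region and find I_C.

saturation; I_C ≈ 0.9 mA

Assume active: I_B = (2.7 − 0.7)/(12 + 201×1) = 0.00939 mA, I_C = β·I_B = 1.88 mA.
Then V_CE = 6.2 − 1.88×5.6 − 1.89×1 = -6.2 V < 0.2 V — the active assumption fails.
Re-solve with V_CE = 0.2 V. KCL at the emitter: V_E/R_E = (V_BB−0.7−V_E)/R_B + (V_CC−0.2−V_E)/R_C, giving V_E = 0.981 V.
I_C = (V_CC − 0.2 − V_E)/R_C = (6 − 0.981)/5.6 = 0.896 mA.
Check: I_B = (2 − 0.981)/12 = 0.0849 mA, and β·I_B = 17 mA > I_C, confirming saturation.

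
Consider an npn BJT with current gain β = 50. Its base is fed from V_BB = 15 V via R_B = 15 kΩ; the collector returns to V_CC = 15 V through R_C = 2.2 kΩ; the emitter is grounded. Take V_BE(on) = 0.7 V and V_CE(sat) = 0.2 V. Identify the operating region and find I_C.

saturation; I_C ≈ 6.7 mA

Assume active: I_B = (15 − 0.7)/15 = 0.953 mA, giving I_C = β·I_B = 47.7 mA.
But then V_CE = 15 − 47.7×2.2 = -89.9 V < V_CE(sat) = 0.2 V — impossible in the active region.
So the transistor is saturated. With V_CE = 0.2 V, I_C = (V_CC − 0.2)/R_C = 14.8/2.2 = 6.73 mA.
Check: β·I_B = 47.7 mA > I_C = 6.73 mA, confirming saturation.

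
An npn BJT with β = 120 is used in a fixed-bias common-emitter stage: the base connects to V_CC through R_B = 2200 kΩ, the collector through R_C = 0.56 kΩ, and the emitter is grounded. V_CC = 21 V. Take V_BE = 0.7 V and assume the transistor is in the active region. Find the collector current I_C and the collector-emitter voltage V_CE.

I_C ≈ 1.1 mA, V_CE ≈ 20 V

Base loop: V_CC = I_B·R_B + V_BE, so I_B = (21 − 0.7)/2200 kΩ = 0.00923 mA.
In the active region I_C = β·I_B = 120 × 0.00923 = 1.11 mA.
Collector loop: V_CE = V_CC − I_C·R_C = 21 − 1.11×0.56 = 20.4 V.
Since V_CE = 20.4 V > V_CE(sat) ≈ 0.2 V, the transistor is in the active region as assumed.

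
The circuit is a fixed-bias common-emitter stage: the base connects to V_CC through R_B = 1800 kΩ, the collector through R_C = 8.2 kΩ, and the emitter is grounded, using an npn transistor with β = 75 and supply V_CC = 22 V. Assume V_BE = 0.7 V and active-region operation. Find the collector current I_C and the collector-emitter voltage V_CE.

Base loop: V_CC = I_B·R_B + V_BE, so I_B = (22 − 0.7)/1800 kΩ = 0.0118 mA.
In the active region I_C = β·I_B = 75 × 0.0118 = 0.888 mA.
Collector loop: V_CE = V_CC − I_C·R_C = 22 − 0.888×8.2 = 14.7 V.
Since V_CE = 14.7 V > V_CE(sat) ≈ 0.2 V, the transistor is in the active region as assumed.

I_C ≈ 0.89 mA, V_CE ≈ 15 V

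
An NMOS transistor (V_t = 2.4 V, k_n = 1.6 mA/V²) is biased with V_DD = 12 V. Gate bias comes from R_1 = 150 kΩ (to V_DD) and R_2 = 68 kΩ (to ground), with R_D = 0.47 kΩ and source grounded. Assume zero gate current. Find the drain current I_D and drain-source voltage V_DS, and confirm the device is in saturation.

V_G = V_DD·R_2/(R_1+R_2) = 12×68/218 = 3.74 V. With the source grounded, V_GS = V_G = 3.74 V.
Assume saturation: I_D = (k_n/2)(V_GS − V_t)² = (1.6/2)×(3.74 − 2.4)² = 0.8×1.34² = 1.44 mA.
V_DS = V_DD − I_D·R_D = 12 − 1.44×0.47 = 11.3 V.
Saturation requires V_DS ≥ V_GS − V_t = 1.34 V; 11.3 ≥ 1.34 ✓.

I_D ≈ 1.4 mA, V_DS ≈ 11 V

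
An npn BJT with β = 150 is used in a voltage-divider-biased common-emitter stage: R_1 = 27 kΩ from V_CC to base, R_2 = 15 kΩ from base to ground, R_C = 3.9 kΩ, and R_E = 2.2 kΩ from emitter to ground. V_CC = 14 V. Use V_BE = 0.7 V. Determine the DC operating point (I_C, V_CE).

I_C ≈ 1.9 mA, V_CE ≈ 2.5 V

Thevenize the base divider: V_Th = V_CC·R_2/(R_1+R_2) = 14×15/42 = 5 V, R_Th = R_1‖R_2 = 9.64 kΩ.
Base-emitter loop: V_Th = I_B·R_Th + V_BE + (β+1)I_B·R_E, so I_B = (5 − 0.7) / (9.64 + 151×2.2) = 0.0126 mA.
I_C = β·I_B = 150×0.0126 = 1.89 mA, and I_E = (β+1)I_B = 1.9 mA.
V_CE = V_CC − I_C·R_C − I_E·R_E = 14 − 1.89×3.9 − 1.9×2.2 = 2.46 V.
V_CE = 2.46 V > 0.2 V confirms active-region operation.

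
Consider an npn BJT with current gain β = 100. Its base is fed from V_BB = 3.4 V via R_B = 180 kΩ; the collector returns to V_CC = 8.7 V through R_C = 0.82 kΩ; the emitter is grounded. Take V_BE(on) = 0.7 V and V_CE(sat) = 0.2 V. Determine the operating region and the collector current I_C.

Assume active. Base-emitter loop: I_B = (V_BB − V_BE)/R_B = (3.4 − 0.7)/180 = 0.015 mA.
I_C = β·I_B = 100×0.015 = 1.5 mA.
V_CE = V_CC − I_C·R_C = 8.7 − 1.5×0.82 = 7.47 V > V_CE(sat), so the active-region assumption holds.

active; I_C ≈ 1.5 mA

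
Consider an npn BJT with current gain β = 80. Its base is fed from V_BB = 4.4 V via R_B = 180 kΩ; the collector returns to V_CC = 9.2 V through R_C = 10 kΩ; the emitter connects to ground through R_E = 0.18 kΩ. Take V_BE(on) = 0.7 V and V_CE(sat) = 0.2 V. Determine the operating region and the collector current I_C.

saturation; I_C ≈ 0.88 mA

Assume active: I_B = (4.4 − 0.7)/(180 + 81×0.18) = 0.019 mA, I_C = β·I_B = 1.52 mA.
Then V_CE = 9.2 − 1.52×10 − 1.54×0.18 = -6.29 V < 0.2 V — the active assumption fails.
Re-solve with V_CE = 0.2 V. KCL at the emitter: V_E/R_E = (V_BB−0.7−V_E)/R_B + (V_CC−0.2−V_E)/R_C, giving V_E = 0.163 V.
I_C = (V_CC − 0.2 − V_E)/R_C = (9 − 0.163)/10 = 0.884 mA.
Check: I_B = (3.7 − 0.163)/180 = 0.0197 mA, and β·I_B = 1.57 mA > I_C, confirming saturation.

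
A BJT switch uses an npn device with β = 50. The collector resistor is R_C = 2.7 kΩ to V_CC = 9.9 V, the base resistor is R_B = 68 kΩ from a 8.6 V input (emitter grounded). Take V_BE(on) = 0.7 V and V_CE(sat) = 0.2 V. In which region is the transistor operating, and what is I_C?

Assume active: I_B = (8.6 − 0.7)/68 = 0.116 mA, giving I_C = β·I_B = 5.81 mA.
But then V_CE = 9.9 − 5.81×2.7 = -5.78 V < V_CE(sat) = 0.2 V — impossible in the active region.
So the transistor is saturated. With V_CE = 0.2 V, I_C = (V_CC − 0.2)/R_C = 9.7/2.7 = 3.59 mA.
Check: β·I_B = 5.81 mA > I_C = 3.59 mA, confirming saturation.

saturation; I_C ≈ 3.6 mA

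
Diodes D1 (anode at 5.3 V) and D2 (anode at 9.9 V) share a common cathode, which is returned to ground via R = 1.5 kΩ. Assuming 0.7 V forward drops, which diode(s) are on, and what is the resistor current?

Only D2 conducts; I_R ≈ 6.1 mA

Assume both conduct. Then node N would need to be at both 5.3−0.7 = 4.6 V and 9.9−0.7 = 9.2 V, which is impossible.
Assume only D2 conducts: V_N = 9.9 − 0.7 = 9.2 V, so I_R = 9.2/1.5 = 6.13 mA.
Check D1: its anode-to-cathode voltage is 5.3 − 9.2 = -3.9 V < 0.7 V, so it is off. The assumption is consistent.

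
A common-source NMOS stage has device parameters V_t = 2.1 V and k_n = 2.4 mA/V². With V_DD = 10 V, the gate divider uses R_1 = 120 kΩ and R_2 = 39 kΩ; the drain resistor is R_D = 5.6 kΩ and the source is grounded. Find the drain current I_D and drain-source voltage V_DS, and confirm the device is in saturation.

V_G = V_DD·R_2/(R_1+R_2) = 10×39/159 = 2.45 V. With the source grounded, V_GS = V_G = 2.45 V.
Assume saturation: I_D = (k_n/2)(V_GS − V_t)² = (2.4/2)×(2.45 − 2.1)² = 1.2×0.353² = 0.149 mA.
V_DS = V_DD − I_D·R_D = 10 − 0.149×5.6 = 9.16 V.
Saturation requires V_DS ≥ V_GS − V_t = 0.353 V; 9.16 ≥ 0.353 ✓.

I_D ≈ 0.15 mA, V_DS ≈ 9.2 V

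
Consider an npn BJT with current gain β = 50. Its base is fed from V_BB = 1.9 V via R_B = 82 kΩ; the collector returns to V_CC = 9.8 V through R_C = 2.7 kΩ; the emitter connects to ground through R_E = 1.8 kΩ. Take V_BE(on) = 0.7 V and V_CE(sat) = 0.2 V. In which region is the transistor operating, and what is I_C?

active; I_C ≈ 0.35 mA

Assume active. Base-emitter loop: I_B = (V_BB − V_BE)/(R_B + (β+1)R_E) = (1.9 − 0.7)/(82 + 51×1.8) = 0.0069 mA.
I_C = β·I_B = 50×0.0069 = 0.345 mA.
V_CE = V_CC − I_C·R_C − I_E·R_E = 9.8 − 0.345×2.7 − 0.352×1.8 = 8.23 V > V_CE(sat), so the active-region assumption holds.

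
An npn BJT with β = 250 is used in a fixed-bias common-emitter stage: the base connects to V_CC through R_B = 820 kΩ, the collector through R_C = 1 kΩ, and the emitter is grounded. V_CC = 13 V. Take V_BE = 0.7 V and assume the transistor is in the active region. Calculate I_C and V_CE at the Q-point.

Base loop: V_CC = I_B·R_B + V_BE, so I_B = (13 − 0.7)/820 kΩ = 0.015 mA.
In the active region I_C = β·I_B = 250 × 0.015 = 3.75 mA.
Collector loop: V_CE = V_CC − I_C·R_C = 13 − 3.75×1 = 9.25 V.
Since V_CE = 9.25 V > V_CE(sat) ≈ 0.2 V, the transistor is in the active region as assumed.

I_C ≈ 3.8 mA, V_CE ≈ 9.2 V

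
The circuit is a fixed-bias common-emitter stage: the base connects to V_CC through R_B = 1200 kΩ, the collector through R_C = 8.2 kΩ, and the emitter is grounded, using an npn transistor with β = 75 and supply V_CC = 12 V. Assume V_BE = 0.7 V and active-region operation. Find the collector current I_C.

Base loop: V_CC = I_B·R_B + V_BE, so I_B = (12 − 0.7)/1200 kΩ = 0.00942 mA.
In the active region I_C = β·I_B = 75 × 0.00942 = 0.706 mA.
Collector loop: V_CE = V_CC − I_C·R_C = 12 − 0.706×8.2 = 6.21 V.
Since V_CE = 6.21 V > V_CE(sat) ≈ 0.2 V, the transistor is in the active region as assumed.

I_C ≈ 0.71 mA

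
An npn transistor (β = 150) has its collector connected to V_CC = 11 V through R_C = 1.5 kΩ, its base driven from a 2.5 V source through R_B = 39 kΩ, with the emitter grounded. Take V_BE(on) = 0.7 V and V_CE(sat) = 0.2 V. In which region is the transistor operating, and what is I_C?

Assume active. Base-emitter loop: I_B = (V_BB − V_BE)/R_B = (2.5 − 0.7)/39 = 0.0462 mA.
I_C = β·I_B = 150×0.0462 = 6.92 mA.
V_CE = V_CC − I_C·R_C = 11 − 6.92×1.5 = 0.615 V > V_CE(sat), so the active-region assumption holds.

active; I_C ≈ 6.9 mA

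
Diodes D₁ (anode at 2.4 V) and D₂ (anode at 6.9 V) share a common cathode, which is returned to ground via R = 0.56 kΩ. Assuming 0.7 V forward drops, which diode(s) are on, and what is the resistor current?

Only D₂ conducts; I_R ≈ 11 mA

Assume both conduct. Then node N would need to be at both 2.4−0.7 = 1.7 V and 6.9−0.7 = 6.2 V, which is impossible.
Assume only D₂ conducts: V_N = 6.9 − 0.7 = 6.2 V, so I_R = 6.2/0.56 = 11.1 mA.
Check D₁: its anode-to-cathode voltage is 2.4 − 6.2 = -3.8 V < 0.7 V, so it is off. The assumption is consistent.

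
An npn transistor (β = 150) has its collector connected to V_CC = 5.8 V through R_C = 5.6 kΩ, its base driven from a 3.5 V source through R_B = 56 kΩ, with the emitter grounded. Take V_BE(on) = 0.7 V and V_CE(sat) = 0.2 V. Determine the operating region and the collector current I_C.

saturation; I_C ≈ 1 mA

Assume active: I_B = (3.5 − 0.7)/56 = 0.05 mA, giving I_C = β·I_B = 7.5 mA.
But then V_CE = 5.8 − 7.5×5.6 = -36.2 V < V_CE(sat) = 0.2 V — impossible in the active region.
So the transistor is saturated. With V_CE = 0.2 V, I_C = (V_CC − 0.2)/R_C = 5.6/5.6 = 1 mA.
Check: β·I_B = 7.5 mA > I_C = 1 mA, confirming saturation.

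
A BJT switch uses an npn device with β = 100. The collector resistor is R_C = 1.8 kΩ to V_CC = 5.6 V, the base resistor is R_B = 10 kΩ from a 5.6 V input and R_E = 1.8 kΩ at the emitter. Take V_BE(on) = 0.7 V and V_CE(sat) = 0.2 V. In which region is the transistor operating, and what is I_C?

Assume active: I_B = (5.6 − 0.7)/(10 + 101×1.8) = 0.0255 mA, I_C = β·I_B = 2.55 mA.
Then V_CE = 5.6 − 2.55×1.8 − 2.58×1.8 = -3.64 V < 0.2 V — the active assumption fails.
Re-solve with V_CE = 0.2 V. KCL at the emitter: V_E/R_E = (V_BB−0.7−V_E)/R_B + (V_CC−0.2−V_E)/R_C, giving V_E = 2.88 V.
I_C = (V_CC − 0.2 − V_E)/R_C = (5.4 − 2.88)/1.8 = 1.4 mA.
Check: I_B = (4.9 − 2.88)/10 = 0.202 mA, and β·I_B = 20.2 mA > I_C, confirming saturation.

saturation; I_C ≈ 1.4 mA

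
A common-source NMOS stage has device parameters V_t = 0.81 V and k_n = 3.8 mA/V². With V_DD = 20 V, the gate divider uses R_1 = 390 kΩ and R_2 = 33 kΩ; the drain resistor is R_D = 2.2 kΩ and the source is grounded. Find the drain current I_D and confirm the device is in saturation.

V_G = V_DD·R_2/(R_1+R_2) = 20×33/423 = 1.56 V. With the source grounded, V_GS = V_G = 1.56 V.
Assume saturation: I_D = (k_n/2)(V_GS − V_t)² = (3.8/2)×(1.56 − 0.81)² = 1.9×0.75² = 1.07 mA.
V_DS = V_DD − I_D·R_D = 20 − 1.07×2.2 = 17.6 V.
Saturation requires V_DS ≥ V_GS − V_t = 0.75 V; 17.6 ≥ 0.75 ✓.

I_D ≈ 1.1 mA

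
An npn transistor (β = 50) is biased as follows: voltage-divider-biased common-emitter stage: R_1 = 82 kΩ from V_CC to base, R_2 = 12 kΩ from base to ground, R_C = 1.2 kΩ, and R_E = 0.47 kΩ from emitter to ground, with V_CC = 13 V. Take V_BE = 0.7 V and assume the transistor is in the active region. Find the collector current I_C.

Thevenize the base divider: V_Th = V_CC·R_2/(R_1+R_2) = 13×12/94 = 1.66 V, R_Th = R_1‖R_2 = 10.5 kΩ.
Base-emitter loop: V_Th = I_B·R_Th + V_BE + (β+1)I_B·R_E, so I_B = (1.66 − 0.7) / (10.5 + 51×0.47) = 0.0279 mA.
I_C = β·I_B = 50×0.0279 = 1.39 mA, and I_E = (β+1)I_B = 1.42 mA.
V_CE = V_CC − I_C·R_C − I_E·R_E = 13 − 1.39×1.2 − 1.42×0.47 = 10.7 V.
V_CE = 10.7 V > 0.2 V confirms active-region operation.

I_C ≈ 1.4 mA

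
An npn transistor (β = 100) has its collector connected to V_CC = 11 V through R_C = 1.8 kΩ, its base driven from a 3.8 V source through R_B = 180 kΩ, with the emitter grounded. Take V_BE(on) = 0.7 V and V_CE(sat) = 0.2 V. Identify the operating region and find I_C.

active; I_C ≈ 1.7 mA

Assume active. Base-emitter loop: I_B = (V_BB − V_BE)/R_B = (3.8 − 0.7)/180 = 0.0172 mA.
I_C = β·I_B = 100×0.0172 = 1.72 mA.
V_CE = V_CC − I_C·R_C = 11 − 1.72×1.8 = 7.9 V > V_CE(sat), so the active-region assumption holds.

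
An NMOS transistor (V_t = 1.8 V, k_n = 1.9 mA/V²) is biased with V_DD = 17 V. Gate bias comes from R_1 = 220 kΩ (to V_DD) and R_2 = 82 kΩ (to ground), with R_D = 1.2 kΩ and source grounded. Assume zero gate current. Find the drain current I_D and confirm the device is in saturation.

V_G = V_DD·R_2/(R_1+R_2) = 17×82/302 = 4.62 V. With the source grounded, V_GS = V_G = 4.62 V.
Assume saturation: I_D = (k_n/2)(V_GS − V_t)² = (1.9/2)×(4.62 − 1.8)² = 0.95×2.82² = 7.53 mA.
V_DS = V_DD − I_D·R_D = 17 − 7.53×1.2 = 7.96 V.
Saturation requires V_DS ≥ V_GS − V_t = 2.82 V; 7.96 ≥ 2.82 ✓.

I_D ≈ 7.5 mA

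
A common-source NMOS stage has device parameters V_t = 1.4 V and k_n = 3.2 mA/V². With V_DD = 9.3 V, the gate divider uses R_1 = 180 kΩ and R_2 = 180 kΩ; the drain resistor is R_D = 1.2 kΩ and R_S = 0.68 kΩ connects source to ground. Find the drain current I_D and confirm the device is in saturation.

V_G = V_DD·R_2/(R_1+R_2) = 9.3×180/360 = 4.65 V.
Assume saturation: I_D = (k_n/2)(V_GS − V_t)² with V_GS = V_G − I_D·R_S = 4.65 − 0.68·I_D.
Substituting gives 0.74·I_D² − 8.07·I_D + 16.9 = 0, with roots I_D = 2.83 or 8.09 mA.
The root I_D = 8.09 mA gives V_GS = -0.848 V ≤ V_t, so take I_D = 2.83 mA.
Then V_GS = 2.73 V and V_DS = V_DD − I_D(R_D+R_S) = 9.3 − 2.83×1.88 = 3.99 V.
Saturation requires V_DS ≥ V_GS − V_t = 1.33 V; 3.99 ≥ 1.33 ✓.

I_D ≈ 2.8 mA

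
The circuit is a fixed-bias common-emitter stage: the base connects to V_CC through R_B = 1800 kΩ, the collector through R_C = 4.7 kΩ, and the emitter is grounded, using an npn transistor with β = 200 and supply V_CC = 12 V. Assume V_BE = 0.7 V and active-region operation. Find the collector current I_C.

Base loop: V_CC = I_B·R_B + V_BE, so I_B = (12 − 0.7)/1800 kΩ = 0.00628 mA.
In the active region I_C = β·I_B = 200 × 0.00628 = 1.26 mA.
Collector loop: V_CE = V_CC − I_C·R_C = 12 − 1.26×4.7 = 6.1 V.
Since V_CE = 6.1 V > V_CE(sat) ≈ 0.2 V, the transistor is in the active region as assumed.

I_C ≈ 1.3 mA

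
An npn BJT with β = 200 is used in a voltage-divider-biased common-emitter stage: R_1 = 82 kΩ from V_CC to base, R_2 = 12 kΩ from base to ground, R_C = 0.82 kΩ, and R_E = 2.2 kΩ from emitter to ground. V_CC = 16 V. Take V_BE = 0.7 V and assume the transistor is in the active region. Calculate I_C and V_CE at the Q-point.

Thevenize the base divider: V_Th = V_CC·R_2/(R_1+R_2) = 16×12/94 = 2.04 V, R_Th = R_1‖R_2 = 10.5 kΩ.
Base-emitter loop: V_Th = I_B·R_Th + V_BE + (β+1)I_B·R_E, so I_B = (2.04 − 0.7) / (10.5 + 201×2.2) = 0.00297 mA.
I_C = β·I_B = 200×0.00297 = 0.593 mA, and I_E = (β+1)I_B = 0.596 mA.
V_CE = V_CC − I_C·R_C − I_E·R_E = 16 − 0.593×0.82 − 0.596×2.2 = 14.2 V.
V_CE = 14.2 V > 0.2 V confirms active-region operation.

I_C ≈ 0.59 mA, V_CE ≈ 14 V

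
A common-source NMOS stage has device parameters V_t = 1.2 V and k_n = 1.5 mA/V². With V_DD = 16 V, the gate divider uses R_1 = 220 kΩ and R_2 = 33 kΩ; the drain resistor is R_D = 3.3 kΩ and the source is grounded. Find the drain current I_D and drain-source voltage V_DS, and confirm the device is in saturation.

V_G = V_DD·R_2/(R_1+R_2) = 16×33/253 = 2.09 V. With the source grounded, V_GS = V_G = 2.09 V.
Assume saturation: I_D = (k_n/2)(V_GS − V_t)² = (1.5/2)×(2.09 − 1.2)² = 0.75×0.887² = 0.59 mA.
V_DS = V_DD − I_D·R_D = 16 − 0.59×3.3 = 14.1 V.
Saturation requires V_DS ≥ V_GS − V_t = 0.887 V; 14.1 ≥ 0.887 ✓.

I_D ≈ 0.59 mA, V_DS ≈ 14 V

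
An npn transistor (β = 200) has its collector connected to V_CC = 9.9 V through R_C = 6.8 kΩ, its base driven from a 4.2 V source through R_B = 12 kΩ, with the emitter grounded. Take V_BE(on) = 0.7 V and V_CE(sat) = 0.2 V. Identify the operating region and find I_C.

saturation; I_C ≈ 1.4 mA

Assume active: I_B = (4.2 − 0.7)/12 = 0.292 mA, giving I_C = β·I_B = 58.3 mA.
But then V_CE = 9.9 − 58.3×6.8 = -387 V < V_CE(sat) = 0.2 V — impossible in the active region.
So the transistor is saturated. With V_CE = 0.2 V, I_C = (V_CC − 0.2)/R_C = 9.7/6.8 = 1.43 mA.
Check: β·I_B = 58.3 mA > I_C = 1.43 mA, confirming saturation.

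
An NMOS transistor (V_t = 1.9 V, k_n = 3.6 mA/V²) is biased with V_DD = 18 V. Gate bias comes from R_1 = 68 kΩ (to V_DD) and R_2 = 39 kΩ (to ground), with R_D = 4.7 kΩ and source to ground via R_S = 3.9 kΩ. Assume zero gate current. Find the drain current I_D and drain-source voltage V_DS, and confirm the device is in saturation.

V_G = V_DD·R_2/(R_1+R_2) = 18×39/107 = 6.56 V.
Assume saturation: I_D = (k_n/2)(V_GS − V_t)² with V_GS = V_G − I_D·R_S = 6.56 − 3.9·I_D.
Substituting gives 27.4·I_D² − 66.4·I_D + 39.1 = 0, with roots I_D = 1 or 1.42 mA.
The root I_D = 1.42 mA gives V_GS = 1.01 V ≤ V_t, so take I_D = 1 mA.
Then V_GS = 2.65 V and V_DS = V_DD − I_D(R_D+R_S) = 18 − 1×8.6 = 9.37 V.
Saturation requires V_DS ≥ V_GS − V_t = 0.747 V; 9.37 ≥ 0.747 ✓.

I_D ≈ 1 mA, V_DS ≈ 9.4 V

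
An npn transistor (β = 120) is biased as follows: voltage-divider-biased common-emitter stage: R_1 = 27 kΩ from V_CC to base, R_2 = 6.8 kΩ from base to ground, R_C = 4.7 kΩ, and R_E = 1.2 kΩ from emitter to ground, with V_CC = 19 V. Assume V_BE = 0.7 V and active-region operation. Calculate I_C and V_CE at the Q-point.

Thevenize the base divider: V_Th = V_CC·R_2/(R_1+R_2) = 19×6.8/33.8 = 3.82 V, R_Th = R_1‖R_2 = 5.43 kΩ.
Base-emitter loop: V_Th = I_B·R_Th + V_BE + (β+1)I_B·R_E, so I_B = (3.82 − 0.7) / (5.43 + 121×1.2) = 0.0207 mA.
I_C = β·I_B = 120×0.0207 = 2.49 mA, and I_E = (β+1)I_B = 2.51 mA.
V_CE = V_CC − I_C·R_C − I_E·R_E = 19 − 2.49×4.7 − 2.51×1.2 = 4.3 V.
V_CE = 4.3 V > 0.2 V confirms active-region operation.

I_C ≈ 2.5 mA, V_CE ≈ 4.3 V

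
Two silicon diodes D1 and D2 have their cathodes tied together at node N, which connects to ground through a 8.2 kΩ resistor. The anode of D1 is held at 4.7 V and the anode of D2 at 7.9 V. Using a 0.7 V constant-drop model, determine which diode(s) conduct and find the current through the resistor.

Only D2 conducts; I_R ≈ 0.88 mA

Assume both conduct. Then node N would need to be at both 4.7−0.7 = 4 V and 7.9−0.7 = 7.2 V, which is impossible.
Assume only D2 conducts: V_N = 7.9 − 0.7 = 7.2 V, so I_R = 7.2/8.2 = 0.878 mA.
Check D1: its anode-to-cathode voltage is 4.7 − 7.2 = -2.5 V < 0.7 V, so it is off. The assumption is consistent.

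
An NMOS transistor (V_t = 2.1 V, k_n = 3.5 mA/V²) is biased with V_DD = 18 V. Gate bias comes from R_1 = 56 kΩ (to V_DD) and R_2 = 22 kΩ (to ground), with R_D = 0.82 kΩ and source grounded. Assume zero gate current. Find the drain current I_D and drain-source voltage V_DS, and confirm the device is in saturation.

I_D ≈ 16 mA, V_DS ≈ 5.3 V

V_G = V_DD·R_2/(R_1+R_2) = 18×22/78 = 5.08 V. With the source grounded, V_GS = V_G = 5.08 V.
Assume saturation: I_D = (k_n/2)(V_GS − V_t)² = (3.5/2)×(5.08 − 2.1)² = 1.75×2.98² = 15.5 mA.
V_DS = V_DD − I_D·R_D = 18 − 15.5×0.82 = 5.28 V.
Saturation requires V_DS ≥ V_GS − V_t = 2.98 V; 5.28 ≥ 2.98 ✓.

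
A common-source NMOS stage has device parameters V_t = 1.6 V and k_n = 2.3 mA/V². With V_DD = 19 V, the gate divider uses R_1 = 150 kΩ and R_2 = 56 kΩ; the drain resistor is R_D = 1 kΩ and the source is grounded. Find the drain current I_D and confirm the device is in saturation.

V_G = V_DD·R_2/(R_1+R_2) = 19×56/206 = 5.17 V. With the source grounded, V_GS = V_G = 5.17 V.
Assume saturation: I_D = (k_n/2)(V_GS − V_t)² = (2.3/2)×(5.17 − 1.6)² = 1.15×3.57² = 14.6 mA.
V_DS = V_DD − I_D·R_D = 19 − 14.6×1 = 4.38 V.
Saturation requires V_DS ≥ V_GS − V_t = 3.57 V; 4.38 ≥ 3.57 ✓.

I_D ≈ 15 mA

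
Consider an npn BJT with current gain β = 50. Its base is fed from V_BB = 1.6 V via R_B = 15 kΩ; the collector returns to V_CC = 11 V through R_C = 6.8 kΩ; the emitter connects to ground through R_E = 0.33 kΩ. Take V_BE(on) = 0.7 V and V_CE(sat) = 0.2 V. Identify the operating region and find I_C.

active; I_C ≈ 1.4 mA

Assume active. Base-emitter loop: I_B = (V_BB − V_BE)/(R_B + (β+1)R_E) = (1.6 − 0.7)/(15 + 51×0.33) = 0.0283 mA.
I_C = β·I_B = 50×0.0283 = 1.41 mA.
V_CE = V_CC − I_C·R_C − I_E·R_E = 11 − 1.41×6.8 − 1.44×0.33 = 0.911 V > V_CE(sat), so the active-region assumption holds.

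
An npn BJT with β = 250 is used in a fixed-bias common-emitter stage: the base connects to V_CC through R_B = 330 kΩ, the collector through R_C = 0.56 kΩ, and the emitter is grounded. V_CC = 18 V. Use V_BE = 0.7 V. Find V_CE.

V_CE ≈ 11 V

Base loop: V_CC = I_B·R_B + V_BE, so I_B = (18 − 0.7)/330 kΩ = 0.0524 mA.
In the active region I_C = β·I_B = 250 × 0.0524 = 13.1 mA.
Collector loop: V_CE = V_CC − I_C·R_C = 18 − 13.1×0.56 = 10.7 V.
Since V_CE = 10.7 V > V_CE(sat) ≈ 0.2 V, the transistor is in the active region as assumed.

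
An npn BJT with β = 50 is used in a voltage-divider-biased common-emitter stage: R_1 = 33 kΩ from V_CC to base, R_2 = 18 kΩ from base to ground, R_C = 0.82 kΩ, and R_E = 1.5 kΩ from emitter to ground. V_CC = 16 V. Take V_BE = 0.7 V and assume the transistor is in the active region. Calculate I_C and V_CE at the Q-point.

Thevenize the base divider: V_Th = V_CC·R_2/(R_1+R_2) = 16×18/51 = 5.65 V, R_Th = R_1‖R_2 = 11.6 kΩ.
Base-emitter loop: V_Th = I_B·R_Th + V_BE + (β+1)I_B·R_E, so I_B = (5.65 − 0.7) / (11.6 + 51×1.5) = 0.0561 mA.
I_C = β·I_B = 50×0.0561 = 2.81 mA, and I_E = (β+1)I_B = 2.86 mA.
V_CE = V_CC − I_C·R_C − I_E·R_E = 16 − 2.81×0.82 − 2.86×1.5 = 9.41 V.
V_CE = 9.41 V > 0.2 V confirms active-region operation.

I_C ≈ 2.8 mA, V_CE ≈ 9.4 V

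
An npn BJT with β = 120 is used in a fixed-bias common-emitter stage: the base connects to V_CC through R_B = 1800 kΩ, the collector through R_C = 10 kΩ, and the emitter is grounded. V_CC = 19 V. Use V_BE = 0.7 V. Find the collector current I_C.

Base loop: V_CC = I_B·R_B + V_BE, so I_B = (19 − 0.7)/1800 kΩ = 0.0102 mA.
In the active region I_C = β·I_B = 120 × 0.0102 = 1.22 mA.
Collector loop: V_CE = V_CC − I_C·R_C = 19 − 1.22×10 = 6.8 V.
Since V_CE = 6.8 V > V_CE(sat) ≈ 0.2 V, the transistor is in the active region as assumed.

I_C ≈ 1.2 mA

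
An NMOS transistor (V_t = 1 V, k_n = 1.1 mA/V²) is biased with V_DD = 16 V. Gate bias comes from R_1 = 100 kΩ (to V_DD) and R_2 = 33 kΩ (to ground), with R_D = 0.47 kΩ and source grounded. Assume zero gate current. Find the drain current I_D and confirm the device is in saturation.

V_G = V_DD·R_2/(R_1+R_2) = 16×33/133 = 3.97 V. With the source grounded, V_GS = V_G = 3.97 V.
Assume saturation: I_D = (k_n/2)(V_GS − V_t)² = (1.1/2)×(3.97 − 1)² = 0.55×2.97² = 4.85 mA.
V_DS = V_DD − I_D·R_D = 16 − 4.85×0.47 = 13.7 V.
Saturation requires V_DS ≥ V_GS − V_t = 2.97 V; 13.7 ≥ 2.97 ✓.

I_D ≈ 4.9 mA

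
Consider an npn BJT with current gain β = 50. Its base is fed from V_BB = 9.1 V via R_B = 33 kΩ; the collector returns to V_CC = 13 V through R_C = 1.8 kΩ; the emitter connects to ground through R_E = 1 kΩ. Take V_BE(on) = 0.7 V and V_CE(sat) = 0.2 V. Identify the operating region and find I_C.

saturation; I_C ≈ 4.5 mA

Assume active: I_B = (9.1 − 0.7)/(33 + 51×1) = 0.1 mA, I_C = β·I_B = 5 mA.
Then V_CE = 13 − 5×1.8 − 5.1×1 = -1.1 V < 0.2 V — the active assumption fails.
Re-solve with V_CE = 0.2 V. KCL at the emitter: V_E/R_E = (V_BB−0.7−V_E)/R_B + (V_CC−0.2−V_E)/R_C, giving V_E = 4.64 V.
I_C = (V_CC − 0.2 − V_E)/R_C = (12.8 − 4.64)/1.8 = 4.53 mA.
Check: I_B = (8.4 − 4.64)/33 = 0.114 mA, and β·I_B = 5.69 mA > I_C, confirming saturation.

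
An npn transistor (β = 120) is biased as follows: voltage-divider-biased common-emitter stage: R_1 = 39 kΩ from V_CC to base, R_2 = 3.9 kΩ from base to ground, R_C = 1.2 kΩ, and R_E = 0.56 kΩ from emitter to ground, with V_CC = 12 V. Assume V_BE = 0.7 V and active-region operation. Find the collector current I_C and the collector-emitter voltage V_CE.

I_C ≈ 0.66 mA, V_CE ≈ 11 V

Thevenize the base divider: V_Th = V_CC·R_2/(R_1+R_2) = 12×3.9/42.9 = 1.09 V, R_Th = R_1‖R_2 = 3.55 kΩ.
Base-emitter loop: V_Th = I_B·R_Th + V_BE + (β+1)I_B·R_E, so I_B = (1.09 − 0.7) / (3.55 + 121×0.56) = 0.00548 mA.
I_C = β·I_B = 120×0.00548 = 0.658 mA, and I_E = (β+1)I_B = 0.663 mA.
V_CE = V_CC − I_C·R_C − I_E·R_E = 12 − 0.658×1.2 − 0.663×0.56 = 10.8 V.
V_CE = 10.8 V > 0.2 V confirms active-region operation.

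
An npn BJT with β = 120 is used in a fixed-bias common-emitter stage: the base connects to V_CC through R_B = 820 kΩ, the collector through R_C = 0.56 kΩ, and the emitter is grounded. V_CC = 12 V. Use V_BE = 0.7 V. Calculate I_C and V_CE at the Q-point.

I_C ≈ 1.7 mA, V_CE ≈ 11 V

Base loop: V_CC = I_B·R_B + V_BE, so I_B = (12 − 0.7)/820 kΩ = 0.0138 mA.
In the active region I_C = β·I_B = 120 × 0.0138 = 1.65 mA.
Collector loop: V_CE = V_CC − I_C·R_C = 12 − 1.65×0.56 = 11.1 V.
Since V_CE = 11.1 V > V_CE(sat) ≈ 0.2 V, the transistor is in the active region as assumed.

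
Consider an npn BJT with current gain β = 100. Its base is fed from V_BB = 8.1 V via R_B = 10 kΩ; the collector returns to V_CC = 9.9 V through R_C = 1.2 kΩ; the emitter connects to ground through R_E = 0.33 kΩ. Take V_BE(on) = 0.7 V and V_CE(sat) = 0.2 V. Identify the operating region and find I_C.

Assume active: I_B = (8.1 − 0.7)/(10 + 101×0.33) = 0.171 mA, I_C = β·I_B = 17.1 mA.
Then V_CE = 9.9 − 17.1×1.2 − 17.2×0.33 = -16.3 V < 0.2 V — the active assumption fails.
Re-solve with V_CE = 0.2 V. KCL at the emitter: V_E/R_E = (V_BB−0.7−V_E)/R_B + (V_CC−0.2−V_E)/R_C, giving V_E = 2.23 V.
I_C = (V_CC − 0.2 − V_E)/R_C = (9.7 − 2.23)/1.2 = 6.23 mA.
Check: I_B = (7.4 − 2.23)/10 = 0.517 mA, and β·I_B = 51.7 mA > I_C, confirming saturation.

saturation; I_C ≈ 6.2 mA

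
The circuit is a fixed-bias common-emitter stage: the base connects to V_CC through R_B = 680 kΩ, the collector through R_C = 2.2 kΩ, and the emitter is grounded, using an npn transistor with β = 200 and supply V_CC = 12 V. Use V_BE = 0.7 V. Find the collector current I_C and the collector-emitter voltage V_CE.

Base loop: V_CC = I_B·R_B + V_BE, so I_B = (12 − 0.7)/680 kΩ = 0.0166 mA.
In the active region I_C = β·I_B = 200 × 0.0166 = 3.32 mA.
Collector loop: V_CE = V_CC − I_C·R_C = 12 − 3.32×2.2 = 4.69 V.
Since V_CE = 4.69 V > V_CE(sat) ≈ 0.2 V, the transistor is in the active region as assumed.

I_C ≈ 3.3 mA, V_CE ≈ 4.7 V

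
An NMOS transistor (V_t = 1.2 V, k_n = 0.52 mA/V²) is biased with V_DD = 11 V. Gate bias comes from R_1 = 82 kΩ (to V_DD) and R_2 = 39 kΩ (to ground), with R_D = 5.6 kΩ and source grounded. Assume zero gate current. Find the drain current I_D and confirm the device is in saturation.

V_G = V_DD·R_2/(R_1+R_2) = 11×39/121 = 3.55 V. With the source grounded, V_GS = V_G = 3.55 V.
Assume saturation: I_D = (k_n/2)(V_GS − V_t)² = (0.52/2)×(3.55 − 1.2)² = 0.26×2.35² = 1.43 mA.
V_DS = V_DD − I_D·R_D = 11 − 1.43×5.6 = 2.99 V.
Saturation requires V_DS ≥ V_GS − V_t = 2.35 V; 2.99 ≥ 2.35 ✓.

I_D ≈ 1.4 mA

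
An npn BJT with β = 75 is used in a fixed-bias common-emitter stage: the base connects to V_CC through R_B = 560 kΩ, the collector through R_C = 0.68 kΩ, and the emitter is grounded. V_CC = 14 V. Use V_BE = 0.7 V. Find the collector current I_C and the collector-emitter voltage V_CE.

Base loop: V_CC = I_B·R_B + V_BE, so I_B = (14 − 0.7)/560 kΩ = 0.0238 mA.
In the active region I_C = β·I_B = 75 × 0.0238 = 1.78 mA.
Collector loop: V_CE = V_CC − I_C·R_C = 14 − 1.78×0.68 = 12.8 V.
Since V_CE = 12.8 V > V_CE(sat) ≈ 0.2 V, the transistor is in the active region as assumed.

I_C ≈ 1.8 mA, V_CE ≈ 13 V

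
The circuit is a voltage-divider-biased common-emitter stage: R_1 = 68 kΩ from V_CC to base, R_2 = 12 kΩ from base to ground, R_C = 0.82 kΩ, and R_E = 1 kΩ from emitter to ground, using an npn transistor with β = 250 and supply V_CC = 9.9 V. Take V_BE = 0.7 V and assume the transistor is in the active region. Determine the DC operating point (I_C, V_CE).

I_C ≈ 0.75 mA, V_CE ≈ 8.5 V

Thevenize the base divider: V_Th = V_CC·R_2/(R_1+R_2) = 9.9×12/80 = 1.49 V, R_Th = R_1‖R_2 = 10.2 kΩ.
Base-emitter loop: V_Th = I_B·R_Th + V_BE + (β+1)I_B·R_E, so I_B = (1.49 − 0.7) / (10.2 + 251×1) = 0.00301 mA.
I_C = β·I_B = 250×0.00301 = 0.751 mA, and I_E = (β+1)I_B = 0.754 mA.
V_CE = V_CC − I_C·R_C − I_E·R_E = 9.9 − 0.751×0.82 − 0.754×1 = 8.53 V.
V_CE = 8.53 V > 0.2 V confirms active-region operation.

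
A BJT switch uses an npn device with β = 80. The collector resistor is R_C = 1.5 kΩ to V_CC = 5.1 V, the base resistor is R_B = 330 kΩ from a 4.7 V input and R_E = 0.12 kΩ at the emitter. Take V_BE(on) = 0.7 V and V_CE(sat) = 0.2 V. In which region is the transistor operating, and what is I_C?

Assume active. Base-emitter loop: I_B = (V_BB − V_BE)/(R_B + (β+1)R_E) = (4.7 − 0.7)/(330 + 81×0.12) = 0.0118 mA.
I_C = β·I_B = 80×0.0118 = 0.942 mA.
V_CE = V_CC − I_C·R_C − I_E·R_E = 5.1 − 0.942×1.5 − 0.954×0.12 = 3.57 V > V_CE(sat), so the active-region assumption holds.

active; I_C ≈ 0.94 mA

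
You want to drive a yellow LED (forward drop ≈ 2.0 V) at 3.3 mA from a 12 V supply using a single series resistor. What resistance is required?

R ≈ 3 kΩ

The resistor drops V_S − V_D = 12 − 2.0 = 10 V at 3.3 mA.
R = 10 V / 3.3 mA = 3.03 kΩ.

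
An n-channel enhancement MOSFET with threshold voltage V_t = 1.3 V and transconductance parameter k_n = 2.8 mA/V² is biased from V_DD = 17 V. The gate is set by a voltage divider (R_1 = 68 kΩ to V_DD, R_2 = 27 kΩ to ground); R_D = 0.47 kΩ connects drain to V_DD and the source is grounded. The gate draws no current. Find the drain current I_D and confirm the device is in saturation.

I_D ≈ 17 mA

V_G = V_DD·R_2/(R_1+R_2) = 17×27/95 = 4.83 V. With the source grounded, V_GS = V_G = 4.83 V.
Assume saturation: I_D = (k_n/2)(V_GS − V_t)² = (2.8/2)×(4.83 − 1.3)² = 1.4×3.53² = 17.5 mA.
V_DS = V_DD − I_D·R_D = 17 − 17.5×0.47 = 8.79 V.
Saturation requires V_DS ≥ V_GS − V_t = 3.53 V; 8.79 ≥ 3.53 ✓.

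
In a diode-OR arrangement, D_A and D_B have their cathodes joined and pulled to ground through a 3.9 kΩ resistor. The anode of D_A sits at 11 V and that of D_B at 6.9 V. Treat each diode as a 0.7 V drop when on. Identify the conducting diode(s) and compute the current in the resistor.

Assume both conduct. Then node N would need to be at both 11−0.7 = 10.3 V and 6.9−0.7 = 6.2 V, which is impossible.
Assume only D_A conducts: V_N = 11 − 0.7 = 10.3 V, so I_R = 10.3/3.9 = 2.64 mA.
Check D_B: its anode-to-cathode voltage is 6.9 − 10.3 = -3.4 V < 0.7 V, so it is off. The assumption is consistent.

Only D_A conducts; I_R ≈ 2.6 mA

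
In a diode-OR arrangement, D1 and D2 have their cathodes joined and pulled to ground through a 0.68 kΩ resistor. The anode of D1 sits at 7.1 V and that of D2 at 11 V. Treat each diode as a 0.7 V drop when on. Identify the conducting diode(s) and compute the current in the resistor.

Assume both conduct. Then node N would need to be at both 7.1−0.7 = 6.4 V and 11−0.7 = 10.3 V, which is impossible.
Assume only D2 conducts: V_N = 11 − 0.7 = 10.3 V, so I_R = 10.3/0.68 = 15.1 mA.
Check D1: its anode-to-cathode voltage is 7.1 − 10.3 = -3.2 V < 0.7 V, so it is off. The assumption is consistent.

Only D2 conducts; I_R ≈ 15 mA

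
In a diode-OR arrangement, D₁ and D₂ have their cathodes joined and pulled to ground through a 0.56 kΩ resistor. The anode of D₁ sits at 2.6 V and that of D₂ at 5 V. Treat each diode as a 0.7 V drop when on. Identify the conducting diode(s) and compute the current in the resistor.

Assume both conduct. Then node N would need to be at both 2.6−0.7 = 1.9 V and 5−0.7 = 4.3 V, which is impossible.
Assume only D₂ conducts: V_N = 5 − 0.7 = 4.3 V, so I_R = 4.3/0.56 = 7.68 mA.
Check D₁: its anode-to-cathode voltage is 2.6 − 4.3 = -1.7 V < 0.7 V, so it is off. The assumption is consistent.

Only D₂ conducts; I_R ≈ 7.7 mA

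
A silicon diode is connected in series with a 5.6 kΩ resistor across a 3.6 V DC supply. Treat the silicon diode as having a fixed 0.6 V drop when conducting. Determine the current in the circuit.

I ≈ 0.54 mA

KVL around the loop: 3.6 = V_D + I·R = 0.6 + I × 5.6 kΩ.
So I = (3.6 − 0.6) / 5.6 kΩ = 3 / 5.6 = 0.536 mA.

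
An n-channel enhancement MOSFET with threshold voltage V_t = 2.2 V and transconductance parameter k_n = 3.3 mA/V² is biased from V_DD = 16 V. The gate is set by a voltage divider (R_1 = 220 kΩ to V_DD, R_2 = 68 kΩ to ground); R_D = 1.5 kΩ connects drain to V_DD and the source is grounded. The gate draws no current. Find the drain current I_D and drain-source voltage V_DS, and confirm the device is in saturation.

I_D ≈ 4.1 mA, V_DS ≈ 9.8 V

V_G = V_DD·R_2/(R_1+R_2) = 16×68/288 = 3.78 V. With the source grounded, V_GS = V_G = 3.78 V.
Assume saturation: I_D = (k_n/2)(V_GS − V_t)² = (3.3/2)×(3.78 − 2.2)² = 1.65×1.58² = 4.11 mA.
V_DS = V_DD − I_D·R_D = 16 − 4.11×1.5 = 9.84 V.
Saturation requires V_DS ≥ V_GS − V_t = 1.58 V; 9.84 ≥ 1.58 ✓.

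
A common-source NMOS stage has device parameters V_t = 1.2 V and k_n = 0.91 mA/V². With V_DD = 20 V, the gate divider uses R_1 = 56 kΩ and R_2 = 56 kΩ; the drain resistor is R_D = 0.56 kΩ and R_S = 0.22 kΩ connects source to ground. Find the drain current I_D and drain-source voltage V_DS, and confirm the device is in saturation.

V_G = V_DD·R_2/(R_1+R_2) = 20×56/112 = 10 V.
Assume saturation: I_D = (k_n/2)(V_GS − V_t)² with V_GS = V_G − I_D·R_S = 10 − 0.22·I_D.
Substituting gives 0.022·I_D² − 2.76·I_D + 35.2 = 0, with roots I_D = 14.4 or 111 mA.
The root I_D = 111 mA gives V_GS = -14.4 V ≤ V_t, so take I_D = 14.4 mA.
Then V_GS = 6.83 V and V_DS = V_DD − I_D(R_D+R_S) = 20 − 14.4×0.78 = 8.76 V.
Saturation requires V_DS ≥ V_GS − V_t = 5.63 V; 8.76 ≥ 5.63 ✓.

I_D ≈ 14 mA, V_DS ≈ 8.8 V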